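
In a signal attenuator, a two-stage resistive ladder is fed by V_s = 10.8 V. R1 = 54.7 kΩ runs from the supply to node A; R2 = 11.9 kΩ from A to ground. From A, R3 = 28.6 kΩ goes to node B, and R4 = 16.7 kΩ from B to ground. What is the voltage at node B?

V_B ≈ 0.585 V

Node A sees R2 in parallel with the series input of stage 2, R3 + R4 = 45.30 kΩ.
R2 ‖ (R3+R4) = 9.424 kΩ.
First divider: V_A = V_s · 9.424/(54.7 + 9.424) = 1.587 V.
V_B = V_A × 0.3687 = 0.5852 V.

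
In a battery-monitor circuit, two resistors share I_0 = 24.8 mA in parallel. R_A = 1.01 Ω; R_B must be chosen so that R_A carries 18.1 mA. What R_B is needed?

R_B ≈ 2.73 Ω

In a two-way split, I_A/I_0 = R_B/(R_A + R_B).
With f = 0.7298, R_B = R_A · f/(1−f) = 1.01 × 2.701 = 2.729 Ω.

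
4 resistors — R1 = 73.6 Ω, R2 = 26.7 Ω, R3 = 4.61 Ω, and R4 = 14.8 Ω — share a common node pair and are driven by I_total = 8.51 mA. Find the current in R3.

I ≈ 5.50 mA

Conductances: ΣG = 1/73.6 + 1/26.7 + 1/4.61 + 1/14.8 = 0.3355 (1/Ω).
R3 takes the fraction G_k/ΣG = 0.2169/0.3355 = 0.6465, so I = 8.51 × 0.6465 = 5.502 mA.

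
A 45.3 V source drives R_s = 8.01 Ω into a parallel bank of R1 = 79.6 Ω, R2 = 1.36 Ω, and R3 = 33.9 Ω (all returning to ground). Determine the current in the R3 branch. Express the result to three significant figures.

Parallel bank: R_p = 1/(1/79.6 + 1/1.36 + 1/33.9) = 1.286 Ω.
Node voltage V_A = V_s · R_p/(R_s + R_p) = 45.3 × 0.1384 = 6.268 V.
Branch current I = V_A/R3 = 6.268/33.9 = 0.1849 A.
(Check via current divider: I_total = 4.873 A; share G_k/ΣG = 0.03795 → same result.)

I ≈ 0.185 A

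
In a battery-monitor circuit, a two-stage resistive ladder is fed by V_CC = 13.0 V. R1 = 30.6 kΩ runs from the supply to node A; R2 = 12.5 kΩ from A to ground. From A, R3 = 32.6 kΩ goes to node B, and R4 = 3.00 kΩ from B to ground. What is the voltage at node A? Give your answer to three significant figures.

The second stage (R3 + R4 = 35.60 kΩ) loads node A in parallel with R2.
R2 ‖ (R3+R4) = 9.252 kΩ.
First divider: V_A = V_CC · 9.252/(30.6 + 9.252) = 3.018 V.

V_A ≈ 3.02 V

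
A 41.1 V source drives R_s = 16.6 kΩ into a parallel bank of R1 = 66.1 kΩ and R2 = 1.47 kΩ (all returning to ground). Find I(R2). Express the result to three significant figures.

Combine the parallel branches: R_p = (1/66.1 + 1/1.47)⁻¹ = 1.438 kΩ.
V_A by voltage divider: V_A = 41.1 × 1.438/(16.6 + 1.438) = 3.277 V.
Branch current I = V_A/R2 = 3.277/1.47 = 2.229 mA.

I ≈ 2.23 mA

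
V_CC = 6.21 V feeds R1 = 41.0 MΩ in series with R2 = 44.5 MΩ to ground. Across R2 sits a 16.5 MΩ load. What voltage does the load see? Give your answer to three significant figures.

V_out ≈ 1.41 V

R2 ‖ R_L = (44.5 × 16.5)/(44.5 + 16.5) = 12.04 MΩ.
Then V_out = V_CC · R2'/(R1 + R2') = 6.21 × 12.04/53.04 = 1.409 V.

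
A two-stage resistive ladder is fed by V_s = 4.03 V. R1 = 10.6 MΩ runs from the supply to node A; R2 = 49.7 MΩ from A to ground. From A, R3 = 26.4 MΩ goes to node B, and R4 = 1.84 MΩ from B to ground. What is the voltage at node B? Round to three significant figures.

V_B ≈ 0.165 V

Node A sees R2 in parallel with the series input of stage 2, R3 + R4 = 28.24 MΩ.
Effective lower resistance at A: R2 ‖ 28.24 = 18.01 MΩ.
V_A = 4.03 × 18.01/(10.6 + 18.01) = 2.537 V.
Stage 2 is unloaded, so V_B = V_A · R4/(R3+R4) = 2.537 × 1.84/28.24 = 0.1653 V.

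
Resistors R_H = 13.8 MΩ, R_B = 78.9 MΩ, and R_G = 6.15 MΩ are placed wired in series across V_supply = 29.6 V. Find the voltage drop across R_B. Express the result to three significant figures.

ΣR = 13.8 + 78.9 + 6.15 = 98.85 MΩ.
Voltage divider: V = V_supply · (78.90 / 98.85) = 29.6 × 0.7982 = 23.63 V.

V ≈ 23.6 V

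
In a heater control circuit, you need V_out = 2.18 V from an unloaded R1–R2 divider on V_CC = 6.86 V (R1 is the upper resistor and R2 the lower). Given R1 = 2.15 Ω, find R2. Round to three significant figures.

R2 ≈ 1.00 Ω

V_out/V_CC = R2/(R1+R2) = 0.3178.
So R2 = R1 · V_out/(V_CC − V_out) = 2.15 × 2.18/(6.86 − 2.18) = 2.15 × 0.4658 = 1.001 Ω.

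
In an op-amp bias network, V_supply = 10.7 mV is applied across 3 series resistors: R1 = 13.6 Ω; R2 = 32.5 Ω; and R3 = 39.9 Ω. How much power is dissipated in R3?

P ≈ 0.618 µW

ΣR = 86.00 Ω → I = 10.7/86.00 = 0.1244 mA.
P(R3) = I²·R3 = (0.1244)² × 39.9 = 0.6177 µW.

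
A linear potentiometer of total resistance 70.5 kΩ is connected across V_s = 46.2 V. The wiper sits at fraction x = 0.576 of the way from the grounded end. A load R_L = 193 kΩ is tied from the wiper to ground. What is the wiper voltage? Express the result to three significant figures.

Split the track: R_lower = x·R_p = 40.61 kΩ, R_upper = (1−x)·R_p = 29.89 kΩ.
(x·R_p) ‖ R_L = 33.55 kΩ.
Loaded-divider output: V_out = 46.2 × 0.5288 = 24.43 V.

V_out ≈ 24.4 V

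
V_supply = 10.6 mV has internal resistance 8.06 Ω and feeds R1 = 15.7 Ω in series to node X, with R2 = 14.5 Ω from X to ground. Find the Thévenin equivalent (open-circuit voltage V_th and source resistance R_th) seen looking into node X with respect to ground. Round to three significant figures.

R1' = 8.06 + 15.7 = 23.76 Ω (source resistance + R1).
V_th is the unloaded tap voltage: V_supply · R2/(R1'+R2) = 10.6 × 0.3790 = 4.017 mV.
With V_supply suppressed (replaced by a short), R_th = R1' ‖ R2 = (23.76 × 14.5)/(23.76 + 14.5) = 9.005 Ω.

V_th ≈ 4.02 mV, R_th ≈ 9.00 Ω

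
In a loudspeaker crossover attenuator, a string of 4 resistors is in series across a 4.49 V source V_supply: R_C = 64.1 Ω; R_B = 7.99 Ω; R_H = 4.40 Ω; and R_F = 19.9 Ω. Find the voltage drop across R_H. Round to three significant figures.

Series total: ΣR = 64.1 + 7.99 + 4.40 + 19.9 = 96.39 Ω.
By the voltage-divider rule, V = 4.49 × 4.400/96.39 = 0.2050 V.

V ≈ 0.205 V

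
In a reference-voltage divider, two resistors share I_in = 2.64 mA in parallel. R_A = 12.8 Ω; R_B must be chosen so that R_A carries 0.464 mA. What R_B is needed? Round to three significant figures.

Two-branch current divider: I_A = I_in · R_B/(R_A + R_B).
0.464/2.64 = R_B/(R_A + R_B) → R_B = R_A · (0.1758)/(1 − 0.1758) = 12.8 × 0.2132 = 2.729 Ω.

R_B ≈ 2.73 Ω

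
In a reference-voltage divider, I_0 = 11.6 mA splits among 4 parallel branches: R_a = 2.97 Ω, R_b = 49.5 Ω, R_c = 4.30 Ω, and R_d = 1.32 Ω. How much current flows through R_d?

Conductances: ΣG = 1/2.97 + 1/49.5 + 1/4.30 + 1/1.32 = 1.347 (1/Ω).
R_d takes the fraction G_k/ΣG = 0.7576/1.347 = 0.5624, so I = 11.6 × 0.5624 = 6.524 mA.

I ≈ 6.52 mA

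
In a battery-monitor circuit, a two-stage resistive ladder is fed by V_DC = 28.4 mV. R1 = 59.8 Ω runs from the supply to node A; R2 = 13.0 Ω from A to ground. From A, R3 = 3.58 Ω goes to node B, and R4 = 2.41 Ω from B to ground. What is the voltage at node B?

Node A sees R2 in parallel with the series input of stage 2, R3 + R4 = 5.990 Ω.
R2 ‖ (R3+R4) = 4.101 Ω.
First divider: V_A = V_DC · 4.101/(59.8 + 4.101) = 1.822 mV.
Stage 2 is unloaded, so V_B = V_A · R4/(R3+R4) = 1.822 × 2.41/5.990 = 0.7332 mV.

V_B ≈ 0.733 mV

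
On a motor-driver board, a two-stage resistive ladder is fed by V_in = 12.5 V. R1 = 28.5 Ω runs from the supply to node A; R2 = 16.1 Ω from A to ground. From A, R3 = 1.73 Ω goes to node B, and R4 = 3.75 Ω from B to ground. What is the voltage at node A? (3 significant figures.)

V_A ≈ 1.57 V

Node A sees R2 in parallel with the series input of stage 2, R3 + R4 = 5.480 Ω.
Effective lower resistance at A: R2 ‖ 5.480 = 4.088 Ω.
V_A = 12.5 × 4.088/(28.5 + 4.088) = 1.568 V.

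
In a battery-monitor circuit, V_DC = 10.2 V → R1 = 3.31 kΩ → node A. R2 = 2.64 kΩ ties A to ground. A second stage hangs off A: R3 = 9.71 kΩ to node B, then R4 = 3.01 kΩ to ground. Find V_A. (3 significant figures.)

V_A ≈ 4.06 V

Looking into the second stage from A: R3 + R4 = 12.72 kΩ appears in parallel with R2.
Effective lower resistance at A: R2 ‖ 12.72 = 2.186 kΩ.
First divider: V_A = V_DC · 2.186/(3.31 + 2.186) = 4.057 V.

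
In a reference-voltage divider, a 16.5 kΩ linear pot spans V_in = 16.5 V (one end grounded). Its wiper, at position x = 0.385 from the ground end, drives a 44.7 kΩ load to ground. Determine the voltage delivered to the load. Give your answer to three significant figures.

The pot divides into 10.15 kΩ above the wiper and 6.353 kΩ below.
Lower segment in parallel with the load: 6.353 ‖ 44.7 = 5.562 kΩ.
Loaded-divider output: V_out = 16.5 × 0.3541 = 5.842 V.

V_out ≈ 5.84 V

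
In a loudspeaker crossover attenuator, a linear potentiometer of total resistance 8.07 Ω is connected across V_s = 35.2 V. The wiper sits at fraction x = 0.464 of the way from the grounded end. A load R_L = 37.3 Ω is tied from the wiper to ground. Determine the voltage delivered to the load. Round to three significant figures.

The pot divides into 4.326 Ω above the wiper and 3.744 Ω below.
(x·R_p) ‖ R_L = 3.403 Ω.
Then V_out = V_s · 3.403/(4.326 + 3.403) = 15.50 V.

V_out ≈ 15.5 V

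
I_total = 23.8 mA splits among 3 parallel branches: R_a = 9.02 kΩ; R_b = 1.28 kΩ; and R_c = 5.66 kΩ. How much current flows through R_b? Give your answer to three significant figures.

Total conductance ΣG = 1/9.02 + 1/1.28 + 1/5.66 = 1.069 (units of 1/kΩ).
Current divider: I(R_b) = I_total · G_k/ΣG = 23.8 × (0.7812/1.069) = 23.8 × 0.7310 = 17.40 mA.

I ≈ 17.4 mA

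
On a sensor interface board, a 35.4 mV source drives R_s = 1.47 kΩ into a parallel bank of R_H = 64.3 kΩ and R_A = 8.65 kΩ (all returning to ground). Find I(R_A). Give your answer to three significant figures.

Equivalent of the parallel group: R_p = 7.624 kΩ.
Node voltage V_A = V_in · R_p/(R_s + R_p) = 35.4 × 0.8384 = 29.68 mV.
I(R_A) = V_A / R_A = 29.68/8.65 = 3.431 µA.

I ≈ 3.43 µA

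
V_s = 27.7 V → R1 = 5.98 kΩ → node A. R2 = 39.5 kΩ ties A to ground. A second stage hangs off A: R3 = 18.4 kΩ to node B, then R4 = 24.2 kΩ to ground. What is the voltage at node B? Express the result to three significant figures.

V_B ≈ 12.2 V

Node A sees R2 in parallel with the series input of stage 2, R3 + R4 = 42.60 kΩ.
Effective lower resistance at A: R2 ‖ 42.60 = 20.50 kΩ.
So V_A = 27.7 × 0.7741 = 21.44 V.
V_B = V_A × 0.5681 = 12.18 V.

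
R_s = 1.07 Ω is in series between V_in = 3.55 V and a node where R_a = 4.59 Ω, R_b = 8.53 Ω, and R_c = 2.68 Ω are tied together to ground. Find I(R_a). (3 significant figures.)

I ≈ 0.440 A

Parallel bank: R_p = 1/(1/4.59 + 1/8.53 + 1/2.68) = 1.412 Ω.
V_A by voltage divider: V_A = 3.55 × 1.412/(1.07 + 1.412) = 2.020 V.
I(R_a) = V_A / R_a = 2.020/4.59 = 0.4400 A.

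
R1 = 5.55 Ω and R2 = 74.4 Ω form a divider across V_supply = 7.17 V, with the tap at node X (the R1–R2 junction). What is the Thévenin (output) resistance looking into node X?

Zeroing V_supply shorts the top of R1 to ground, so R_th = R1 ‖ R2 = 5.165 Ω.

R_th ≈ 5.16 Ω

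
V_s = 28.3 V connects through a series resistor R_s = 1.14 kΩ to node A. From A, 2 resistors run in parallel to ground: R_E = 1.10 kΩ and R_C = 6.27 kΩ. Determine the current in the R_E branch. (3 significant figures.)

Parallel bank: R_p = 1/(1/1.10 + 1/6.27) = 0.9358 kΩ.
V_A = 28.3 × 0.9358/2.076 = 12.76 V.
I(R_E) = V_A / R_E = 12.76/1.10 = 11.60 mA.

I ≈ 11.6 mA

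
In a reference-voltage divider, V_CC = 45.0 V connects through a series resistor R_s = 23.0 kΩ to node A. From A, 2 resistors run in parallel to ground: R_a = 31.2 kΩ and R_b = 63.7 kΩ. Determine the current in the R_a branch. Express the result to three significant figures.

Equivalent of the parallel group: R_p = 20.94 kΩ.
V_A = 45.0 × 20.94/43.94 = 21.45 V.
Branch current I = V_A/R_a = 21.45/31.2 = 0.6874 mA.

I ≈ 0.687 mA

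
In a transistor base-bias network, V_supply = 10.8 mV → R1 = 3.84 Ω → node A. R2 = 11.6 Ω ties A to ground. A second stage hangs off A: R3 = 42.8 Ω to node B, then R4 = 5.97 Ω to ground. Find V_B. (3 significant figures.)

Node A sees R2 in parallel with the series input of stage 2, R3 + R4 = 48.77 Ω.
R2 ‖ (R3+R4) = 9.371 Ω.
V_A = 10.8 × 9.371/(3.84 + 9.371) = 7.661 mV.
Stage 2 is unloaded, so V_B = V_A · R4/(R3+R4) = 7.661 × 5.97/48.77 = 0.9378 mV.

V_B ≈ 0.938 mV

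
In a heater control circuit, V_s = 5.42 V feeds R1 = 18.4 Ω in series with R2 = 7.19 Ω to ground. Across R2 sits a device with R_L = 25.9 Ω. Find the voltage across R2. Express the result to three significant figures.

The load sits in parallel with R2, giving an effective lower resistance R2' = R2·R_L/(R2+R_L) = 5.628 Ω.
Then V_out = V_s · R2'/(R1 + R2') = 5.42 × 5.628/24.03 = 1.269 V.

V_out ≈ 1.27 V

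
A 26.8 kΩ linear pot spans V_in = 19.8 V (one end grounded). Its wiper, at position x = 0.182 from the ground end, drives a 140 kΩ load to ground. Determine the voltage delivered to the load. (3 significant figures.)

V_out ≈ 3.50 V

The pot divides into 21.92 kΩ above the wiper and 4.878 kΩ below.
(x·R_p) ‖ R_L = 4.713 kΩ.
Then V_out = V_in · 4.713/(21.92 + 4.713) = 3.504 V.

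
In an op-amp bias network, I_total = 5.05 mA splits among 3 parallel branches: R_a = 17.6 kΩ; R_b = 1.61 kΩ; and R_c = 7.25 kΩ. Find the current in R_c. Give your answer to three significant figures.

I ≈ 0.854 mA

Total conductance ΣG = 1/17.6 + 1/1.61 + 1/7.25 = 0.8159 (units of 1/kΩ).
Current divider: I(R_c) = I_total · G_k/ΣG = 5.05 × (0.1379/0.8159) = 5.05 × 0.1691 = 0.8538 mA.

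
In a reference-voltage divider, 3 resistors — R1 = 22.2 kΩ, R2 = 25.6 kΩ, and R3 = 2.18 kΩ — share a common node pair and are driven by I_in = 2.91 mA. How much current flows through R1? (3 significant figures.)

Conductances: ΣG = 1/22.2 + 1/25.6 + 1/2.18 = 0.5428 (1/kΩ).
Current divider: I(R1) = I_in · G_k/ΣG = 2.91 × (0.04505/0.5428) = 2.91 × 0.08298 = 0.2415 mA.

I ≈ 0.241 mA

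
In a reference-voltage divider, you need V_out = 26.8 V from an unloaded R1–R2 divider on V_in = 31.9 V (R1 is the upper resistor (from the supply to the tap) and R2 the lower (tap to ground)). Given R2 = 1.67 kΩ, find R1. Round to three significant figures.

R1 ≈ 0.318 kΩ

V_out/V_in = R2/(R1+R2) = 0.8401.
So R1 = R2 · (V_in/V_out − 1) = 1.67 × (31.9/26.8 − 1) = 1.67 × 0.1903 = 0.3178 kΩ.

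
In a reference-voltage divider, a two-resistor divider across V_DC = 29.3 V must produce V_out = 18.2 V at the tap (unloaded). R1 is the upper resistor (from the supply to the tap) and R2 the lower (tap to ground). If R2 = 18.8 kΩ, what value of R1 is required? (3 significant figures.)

R1 ≈ 11.5 kΩ

V_out/V_DC = R2/(R1+R2) = 0.6212.
Rearranging, R1 = R2·(1−k)/k = 18.8 × 0.6099 = 11.47 kΩ.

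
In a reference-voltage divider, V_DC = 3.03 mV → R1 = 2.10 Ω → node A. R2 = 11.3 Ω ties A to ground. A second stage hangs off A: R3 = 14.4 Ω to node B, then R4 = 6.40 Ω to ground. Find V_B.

The second stage (R3 + R4 = 20.80 Ω) loads node A in parallel with R2.
Effective lower resistance at A: R2 ‖ 20.80 = 7.322 Ω.
So V_A = 3.03 × 0.7771 = 2.355 mV.
Then the unloaded second divider: V_B = V_A × R4/(R3+R4) = 2.355 × 0.3077 = 0.7245 mV.

V_B ≈ 0.725 mV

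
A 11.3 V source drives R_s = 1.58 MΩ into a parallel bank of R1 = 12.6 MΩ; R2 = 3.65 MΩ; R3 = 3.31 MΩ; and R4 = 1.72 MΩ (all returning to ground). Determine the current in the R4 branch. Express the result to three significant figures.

I ≈ 2.22 µA

Equivalent of the parallel group: R_p = 0.8085 MΩ.
Node voltage V_A = V_supply · R_p/(R_s + R_p) = 11.3 × 0.3385 = 3.825 V.
Branch current I = V_A/R4 = 3.825/1.72 = 2.224 µA.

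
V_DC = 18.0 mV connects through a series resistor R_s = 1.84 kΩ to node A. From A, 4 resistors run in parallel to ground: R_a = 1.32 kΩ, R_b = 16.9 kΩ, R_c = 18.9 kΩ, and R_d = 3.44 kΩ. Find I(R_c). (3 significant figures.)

I ≈ 0.304 µA

Equivalent of the parallel group: R_p = 0.8618 kΩ.
Node voltage V_A = V_DC · R_p/(R_s + R_p) = 18.0 × 0.3190 = 5.742 mV.
Branch current I = V_A/R_c = 5.742/18.9 = 0.3038 µA.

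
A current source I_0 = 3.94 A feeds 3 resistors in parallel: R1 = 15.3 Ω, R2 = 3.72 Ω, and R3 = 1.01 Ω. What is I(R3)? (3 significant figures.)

I ≈ 2.95 A

ΣG = 1/15.3 + 1/3.72 + 1/1.01 = 1.324.
R3 takes the fraction G_k/ΣG = 0.9901/1.324 = 0.7477, so I = 3.94 × 0.7477 = 2.946 A.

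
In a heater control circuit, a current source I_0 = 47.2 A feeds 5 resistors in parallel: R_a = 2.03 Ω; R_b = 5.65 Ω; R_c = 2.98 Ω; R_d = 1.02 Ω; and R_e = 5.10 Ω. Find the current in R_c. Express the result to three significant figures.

I ≈ 7.26 A

ΣG = 1/2.03 + 1/5.65 + 1/2.98 + 1/1.02 + 1/5.10 = 2.182.
By the current-divider rule, I = I_0 · G_k/ΣG = 47.2 × 0.1538 = 7.260 A.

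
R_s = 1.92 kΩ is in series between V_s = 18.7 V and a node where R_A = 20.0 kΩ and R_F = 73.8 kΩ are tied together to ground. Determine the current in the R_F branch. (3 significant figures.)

I ≈ 0.226 mA

Combine the parallel branches: R_p = (1/20.0 + 1/73.8)⁻¹ = 15.74 kΩ.
V_A by voltage divider: V_A = 18.7 × 15.74/(1.92 + 15.74) = 16.67 V.
I(R_F) = V_A / R_F = 16.67/73.8 = 0.2258 mA.
(Equivalently: I_total = 1.059 mA, then current-divider fraction G_k/ΣG = 0.2132.)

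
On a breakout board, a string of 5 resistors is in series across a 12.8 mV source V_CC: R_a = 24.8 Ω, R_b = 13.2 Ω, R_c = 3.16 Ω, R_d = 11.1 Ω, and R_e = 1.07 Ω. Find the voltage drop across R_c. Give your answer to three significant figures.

V ≈ 0.758 mV

Total series resistance ΣR = 24.8 + 13.2 + 3.16 + 11.1 + 1.07 = 53.33 Ω.
By the voltage-divider rule, V = 12.8 × 3.160/53.33 = 0.7584 mV.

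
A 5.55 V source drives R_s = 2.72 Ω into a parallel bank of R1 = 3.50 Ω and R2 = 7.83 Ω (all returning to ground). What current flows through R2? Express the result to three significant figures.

Parallel bank: R_p = 1/(1/3.50 + 1/7.83) = 2.419 Ω.
V_A = 5.55 × 2.419/5.139 = 2.612 V.
I(R2) = V_A / R2 = 2.612/7.83 = 0.3336 A.

I ≈ 0.334 A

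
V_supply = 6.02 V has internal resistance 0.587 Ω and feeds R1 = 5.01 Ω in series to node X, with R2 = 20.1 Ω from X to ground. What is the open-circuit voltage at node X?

V_th ≈ 4.71 V

R1' = 0.587 + 5.01 = 5.597 Ω (source resistance + R1).
Open-circuit (no load on X): V_th = V_supply · R2/(R1' + R2) = 6.02 × 20.1/(5.597 + 20.1) = 4.709 V.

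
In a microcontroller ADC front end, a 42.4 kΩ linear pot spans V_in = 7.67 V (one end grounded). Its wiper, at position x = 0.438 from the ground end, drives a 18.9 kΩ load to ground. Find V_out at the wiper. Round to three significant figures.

V_out ≈ 2.16 V

Lower segment x·R_p = 18.57 kΩ; upper segment (1−x)·R_p = 23.83 kΩ.
Lower segment in parallel with the load: 18.57 ‖ 18.9 = 9.367 kΩ.
Loaded-divider output: V_out = 7.67 × 0.2822 = 2.164 V.
(Unloaded: V_out = x·V_in = 3.36 V.)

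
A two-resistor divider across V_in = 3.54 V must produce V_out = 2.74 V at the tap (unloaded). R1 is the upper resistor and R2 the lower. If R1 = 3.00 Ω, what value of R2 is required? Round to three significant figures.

The divider ratio is R2/(R1+R2) = 2.74/3.54 = 0.7740.
R2 = R1 · 0.7740/(1 − 0.7740) = 10.28 Ω.

R2 ≈ 10.3 Ω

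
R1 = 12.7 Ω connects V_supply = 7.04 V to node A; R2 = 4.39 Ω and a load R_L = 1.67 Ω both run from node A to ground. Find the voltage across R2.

The load sits in parallel with R2, giving an effective lower resistance R2' = R2·R_L/(R2+R_L) = 1.210 Ω.
Voltage divider with the loaded lower leg: V_out = 7.04 × 1.210/(12.7 + 1.210) = 7.04 × 0.08697 = 0.6123 V.

V_out ≈ 0.612 V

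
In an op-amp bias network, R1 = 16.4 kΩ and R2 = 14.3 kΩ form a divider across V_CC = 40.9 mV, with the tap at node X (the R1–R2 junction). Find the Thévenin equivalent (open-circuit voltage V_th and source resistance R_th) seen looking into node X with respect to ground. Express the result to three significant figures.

V_th ≈ 19.1 mV, R_th ≈ 7.64 kΩ

With X open, the divider is unloaded: V_th = 40.9 × 14.3/30.70 = 19.05 mV.
Looking into X with the source shorted: R_th = R1·R2/(R1+R2) = 16.40 × 14.3/30.70 = 7.639 kΩ.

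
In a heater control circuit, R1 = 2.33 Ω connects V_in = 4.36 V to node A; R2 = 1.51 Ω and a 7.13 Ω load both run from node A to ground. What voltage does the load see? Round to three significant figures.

V_out ≈ 1.52 V

First combine the lower leg with the load: R2 ‖ R_L = 1.246 Ω.
Voltage divider with the loaded lower leg: V_out = 4.36 × 1.246/(2.33 + 1.246) = 4.36 × 0.3485 = 1.519 V.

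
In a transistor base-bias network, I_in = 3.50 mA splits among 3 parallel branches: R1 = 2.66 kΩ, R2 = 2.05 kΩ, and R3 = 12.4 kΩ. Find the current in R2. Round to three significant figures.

I ≈ 1.81 mA

ΣG = 1/2.66 + 1/2.05 + 1/12.4 = 0.9444.
By the current-divider rule, I = I_in · G_k/ΣG = 3.50 × 0.5165 = 1.808 mA.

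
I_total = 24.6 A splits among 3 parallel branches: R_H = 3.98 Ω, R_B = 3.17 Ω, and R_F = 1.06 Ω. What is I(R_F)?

I ≈ 15.4 A

ΣG = 1/3.98 + 1/3.17 + 1/1.06 = 1.510.
By the current-divider rule, I = I_total · G_k/ΣG = 24.6 × 0.6247 = 15.37 A.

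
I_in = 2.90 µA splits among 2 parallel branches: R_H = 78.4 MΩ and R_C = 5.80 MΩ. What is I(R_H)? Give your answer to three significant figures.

I ≈ 0.200 µA

For two parallel branches, I_k = I_in · (other R)/(sum of R).
So I = 2.90 × 5.80/84.20 = 0.1998 µA.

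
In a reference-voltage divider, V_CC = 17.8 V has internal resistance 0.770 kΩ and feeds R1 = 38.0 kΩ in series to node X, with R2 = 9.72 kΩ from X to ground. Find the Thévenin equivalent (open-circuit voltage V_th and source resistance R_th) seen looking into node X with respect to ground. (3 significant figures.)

V_th ≈ 3.57 V, R_th ≈ 7.77 kΩ

R1' = 0.770 + 38.0 = 38.77 kΩ (source resistance + R1).
Open-circuit (no load on X): V_th = V_CC · R2/(R1' + R2) = 17.8 × 9.72/(38.77 + 9.72) = 3.568 V.
Looking into X with the source shorted: R_th = R1'·R2/(R1'+R2) = 38.77 × 9.72/48.49 = 7.772 kΩ.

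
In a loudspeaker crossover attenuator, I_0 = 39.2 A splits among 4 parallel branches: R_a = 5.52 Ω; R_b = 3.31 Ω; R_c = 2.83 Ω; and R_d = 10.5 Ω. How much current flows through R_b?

ΣG = 1/5.52 + 1/3.31 + 1/2.83 + 1/10.5 = 0.9319.
R_b takes the fraction G_k/ΣG = 0.3021/0.9319 = 0.3242, so I = 39.2 × 0.3242 = 12.71 A.

I ≈ 12.7 A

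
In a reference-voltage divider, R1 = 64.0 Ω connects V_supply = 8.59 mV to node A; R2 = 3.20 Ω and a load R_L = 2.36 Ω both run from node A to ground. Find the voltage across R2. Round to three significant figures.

V_out ≈ 0.179 mV

First combine the lower leg with the load: R2 ‖ R_L = 1.358 Ω.
Then V_out = V_supply · R2'/(R1 + R2') = 8.59 × 1.358/65.36 = 0.1785 mV.
(Unloaded it would be 0.409 mV; the load pulls it down.)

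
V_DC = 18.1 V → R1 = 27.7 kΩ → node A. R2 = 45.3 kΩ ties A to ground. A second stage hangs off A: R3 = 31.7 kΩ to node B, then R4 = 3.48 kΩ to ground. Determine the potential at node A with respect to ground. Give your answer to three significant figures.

Node A sees R2 in parallel with the series input of stage 2, R3 + R4 = 35.18 kΩ.
R2 ‖ (R3+R4) = 19.80 kΩ.
So V_A = 18.1 × 0.4169 = 7.545 V.

V_A ≈ 7.55 V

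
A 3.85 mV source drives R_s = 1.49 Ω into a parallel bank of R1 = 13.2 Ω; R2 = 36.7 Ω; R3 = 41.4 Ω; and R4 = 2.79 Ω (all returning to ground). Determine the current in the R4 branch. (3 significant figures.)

I ≈ 0.801 mA

Combine the parallel branches: R_p = (1/13.2 + 1/36.7 + 1/41.4 + 1/2.79)⁻¹ = 2.059 Ω.
V_A by voltage divider: V_A = 3.85 × 2.059/(1.49 + 2.059) = 2.234 mV.
Branch current I = V_A/R4 = 2.234/2.79 = 0.8006 mA.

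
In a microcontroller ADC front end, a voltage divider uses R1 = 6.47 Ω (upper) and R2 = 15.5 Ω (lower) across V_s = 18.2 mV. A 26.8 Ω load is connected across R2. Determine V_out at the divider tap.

First combine the lower leg with the load: R2 ‖ R_L = 9.820 Ω.
Then V_out = V_s · R2'/(R1 + R2') = 18.2 × 9.820/16.29 = 10.97 mV.

V_out ≈ 11.0 mV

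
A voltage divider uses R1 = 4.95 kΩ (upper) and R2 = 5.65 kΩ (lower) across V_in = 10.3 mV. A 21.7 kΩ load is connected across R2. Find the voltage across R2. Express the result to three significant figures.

The load sits in parallel with R2, giving an effective lower resistance R2' = R2·R_L/(R2+R_L) = 4.483 kΩ.
Voltage divider with the loaded lower leg: V_out = 10.3 × 4.483/(4.95 + 4.483) = 10.3 × 0.4752 = 4.895 mV.
(Unloaded it would be 5.49 mV; the load pulls it down.)

V_out ≈ 4.89 mV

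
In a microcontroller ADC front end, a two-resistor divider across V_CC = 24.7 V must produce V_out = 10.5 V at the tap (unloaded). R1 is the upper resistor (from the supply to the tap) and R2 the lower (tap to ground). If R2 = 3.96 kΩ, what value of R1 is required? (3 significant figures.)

R1 ≈ 5.36 kΩ

V_out/V_CC = R2/(R1+R2) = 0.4251.
R1 = R2·(1/k − 1) = 3.96 × 1.352 = 5.355 kΩ.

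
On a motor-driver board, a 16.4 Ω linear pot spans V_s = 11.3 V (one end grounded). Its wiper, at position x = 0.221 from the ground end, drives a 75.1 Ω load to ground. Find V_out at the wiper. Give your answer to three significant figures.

V_out ≈ 2.41 V

Split the track: R_lower = x·R_p = 3.624 Ω, R_upper = (1−x)·R_p = 12.78 Ω.
(x·R_p) ‖ R_L = 3.458 Ω.
V_out = 11.3 × 3.458/(12.78 + 3.458) = 2.407 V.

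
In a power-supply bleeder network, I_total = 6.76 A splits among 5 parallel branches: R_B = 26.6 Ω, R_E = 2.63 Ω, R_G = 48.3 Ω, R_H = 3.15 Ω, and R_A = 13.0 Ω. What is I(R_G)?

I ≈ 0.168 A

Conductances: ΣG = 1/26.6 + 1/2.63 + 1/48.3 + 1/3.15 + 1/13.0 = 0.8329 (1/Ω).
Current divider: I(R_G) = I_total · G_k/ΣG = 6.76 × (0.02070/0.8329) = 6.76 × 0.02486 = 0.1680 A.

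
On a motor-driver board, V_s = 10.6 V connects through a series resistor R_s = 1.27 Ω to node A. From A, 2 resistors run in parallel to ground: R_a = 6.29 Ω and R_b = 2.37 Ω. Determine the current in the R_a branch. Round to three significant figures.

Equivalent of the parallel group: R_p = 1.721 Ω.
V_A by voltage divider: V_A = 10.6 × 1.721/(1.27 + 1.721) = 6.100 V.
Branch current I = V_A/R_a = 6.100/6.29 = 0.9698 A.
(Equivalently: I_total = 3.543 A, then current-divider fraction G_k/ΣG = 0.2737.)

I ≈ 0.970 A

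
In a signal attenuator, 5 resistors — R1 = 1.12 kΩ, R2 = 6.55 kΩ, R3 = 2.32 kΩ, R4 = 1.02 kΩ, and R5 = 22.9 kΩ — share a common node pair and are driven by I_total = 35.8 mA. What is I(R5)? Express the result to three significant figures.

I ≈ 0.625 mA

Total conductance ΣG = 1/1.12 + 1/6.55 + 1/2.32 + 1/1.02 + 1/22.9 = 2.501 (units of 1/kΩ).
Current divider: I(R5) = I_total · G_k/ΣG = 35.8 × (0.04367/2.501) = 35.8 × 0.01746 = 0.6252 mA.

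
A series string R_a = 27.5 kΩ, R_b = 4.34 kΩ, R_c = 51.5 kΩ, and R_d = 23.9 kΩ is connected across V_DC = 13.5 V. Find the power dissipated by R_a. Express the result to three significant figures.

P ≈ 0.436 mW

Series current I = V_DC/ΣR = 13.5/107.2 = 0.1259 mA.
P = I²R = 0.01585 × 27.5 = 0.4358 mW.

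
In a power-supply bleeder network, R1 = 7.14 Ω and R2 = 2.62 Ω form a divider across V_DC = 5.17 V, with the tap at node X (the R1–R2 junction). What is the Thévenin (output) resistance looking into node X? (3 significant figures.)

R_th ≈ 1.92 Ω

Zeroing V_DC shorts the top of R1 to ground, so R_th = R1 ‖ R2 = 1.917 Ω.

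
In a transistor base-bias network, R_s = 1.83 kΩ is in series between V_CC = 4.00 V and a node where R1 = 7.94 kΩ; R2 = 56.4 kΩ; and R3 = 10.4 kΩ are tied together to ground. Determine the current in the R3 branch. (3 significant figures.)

I ≈ 0.267 mA

Parallel bank: R_p = 1/(1/7.94 + 1/56.4 + 1/10.4) = 4.170 kΩ.
V_A by voltage divider: V_A = 4.00 × 4.170/(1.83 + 4.170) = 2.780 V.
Branch current I = V_A/R3 = 2.780/10.4 = 0.2673 mA.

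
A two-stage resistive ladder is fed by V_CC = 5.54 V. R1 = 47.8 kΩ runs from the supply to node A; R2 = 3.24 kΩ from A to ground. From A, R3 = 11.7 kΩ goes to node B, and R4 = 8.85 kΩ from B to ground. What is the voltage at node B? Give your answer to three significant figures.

Node A sees R2 in parallel with the series input of stage 2, R3 + R4 = 20.55 kΩ.
Effective lower resistance at A: R2 ‖ 20.55 = 2.799 kΩ.
First divider: V_A = V_CC · 2.799/(47.8 + 2.799) = 0.3064 V.
V_B = V_A × 0.4307 = 0.1320 V.

V_B ≈ 0.132 V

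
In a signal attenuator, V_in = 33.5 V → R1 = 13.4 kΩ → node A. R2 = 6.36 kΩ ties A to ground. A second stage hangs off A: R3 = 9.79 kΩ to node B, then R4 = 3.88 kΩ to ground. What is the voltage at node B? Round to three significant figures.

V_B ≈ 2.33 V

The second stage (R3 + R4 = 13.67 kΩ) loads node A in parallel with R2.
Effective lower resistance at A: R2 ‖ 13.67 = 4.341 kΩ.
So V_A = 33.5 × 0.2447 = 8.196 V.
Stage 2 is unloaded, so V_B = V_A · R4/(R3+R4) = 8.196 × 3.88/13.67 = 2.326 V.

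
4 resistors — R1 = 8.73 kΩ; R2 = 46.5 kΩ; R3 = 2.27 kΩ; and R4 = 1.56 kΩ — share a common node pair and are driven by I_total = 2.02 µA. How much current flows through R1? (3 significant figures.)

I ≈ 0.190 µA

Conductances: ΣG = 1/8.73 + 1/46.5 + 1/2.27 + 1/1.56 = 1.218 (1/kΩ).
By the current-divider rule, I = I_total · G_k/ΣG = 2.02 × 0.09408 = 0.1900 µA.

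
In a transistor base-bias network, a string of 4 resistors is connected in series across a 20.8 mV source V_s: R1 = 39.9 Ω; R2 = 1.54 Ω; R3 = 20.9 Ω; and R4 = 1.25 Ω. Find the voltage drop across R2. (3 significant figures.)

V ≈ 0.504 mV

ΣR = 39.9 + 1.54 + 20.9 + 1.25 = 63.59 Ω.
Voltage divider: V = V_s · (1.540 / 63.59) = 20.8 × 0.02422 = 0.5037 mV.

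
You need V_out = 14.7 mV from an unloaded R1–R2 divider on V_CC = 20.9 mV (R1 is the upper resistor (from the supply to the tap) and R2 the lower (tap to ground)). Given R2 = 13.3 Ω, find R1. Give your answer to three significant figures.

R1 ≈ 5.61 Ω

V_out/V_CC = R2/(R1+R2) = 0.7033.
Rearranging, R1 = R2·(1−k)/k = 13.3 × 0.4218 = 5.610 Ω.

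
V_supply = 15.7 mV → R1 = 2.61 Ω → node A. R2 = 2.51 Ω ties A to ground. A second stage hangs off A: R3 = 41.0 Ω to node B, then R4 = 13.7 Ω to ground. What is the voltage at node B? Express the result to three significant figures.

Node A sees R2 in parallel with the series input of stage 2, R3 + R4 = 54.70 Ω.
R2 ‖ (R3+R4) = 2.400 Ω.
V_A = 15.7 × 2.400/(2.61 + 2.400) = 7.521 mV.
V_B = V_A × 0.2505 = 1.884 mV.

V_B ≈ 1.88 mV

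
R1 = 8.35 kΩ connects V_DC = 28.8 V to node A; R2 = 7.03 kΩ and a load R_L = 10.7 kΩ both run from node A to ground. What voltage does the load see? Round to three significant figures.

First combine the lower leg with the load: R2 ‖ R_L = 4.243 kΩ.
Now apply the divider: V_out = 28.8 × 0.3369 = 9.703 V.
(Unloaded it would be 13.2 V; the load pulls it down.)

V_out ≈ 9.70 V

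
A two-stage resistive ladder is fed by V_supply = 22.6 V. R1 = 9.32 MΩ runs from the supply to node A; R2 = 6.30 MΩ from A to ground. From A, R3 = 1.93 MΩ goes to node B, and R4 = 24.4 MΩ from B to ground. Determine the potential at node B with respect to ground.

Node A sees R2 in parallel with the series input of stage 2, R3 + R4 = 26.33 MΩ.
R2 ‖ (R3+R4) = 5.084 MΩ.
So V_A = 22.6 × 0.3529 = 7.976 V.
Stage 2 is unloaded, so V_B = V_A · R4/(R3+R4) = 7.976 × 24.4/26.33 = 7.392 V.

V_B ≈ 7.39 V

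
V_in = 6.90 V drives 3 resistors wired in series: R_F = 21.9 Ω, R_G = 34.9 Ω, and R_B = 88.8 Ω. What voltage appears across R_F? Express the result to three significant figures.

V ≈ 1.04 V

ΣR = 21.9 + 34.9 + 88.8 = 145.6 Ω.
By the voltage-divider rule, V = 6.90 × 21.90/145.6 = 1.038 V.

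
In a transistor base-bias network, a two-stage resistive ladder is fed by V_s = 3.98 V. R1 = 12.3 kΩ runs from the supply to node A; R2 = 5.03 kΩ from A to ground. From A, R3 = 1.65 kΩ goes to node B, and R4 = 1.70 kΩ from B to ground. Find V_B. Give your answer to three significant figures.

V_B ≈ 0.284 V

Looking into the second stage from A: R3 + R4 = 3.350 kΩ appears in parallel with R2.
R2 ‖ (R3+R4) = 2.011 kΩ.
First divider: V_A = V_s · 2.011/(12.3 + 2.011) = 0.5592 V.
V_B = V_A × 0.5075 = 0.2838 V.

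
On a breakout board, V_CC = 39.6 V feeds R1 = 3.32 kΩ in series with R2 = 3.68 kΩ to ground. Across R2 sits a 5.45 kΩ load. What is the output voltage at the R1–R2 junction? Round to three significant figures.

V_out ≈ 15.8 V

R2 ‖ R_L = (3.68 × 5.45)/(3.68 + 5.45) = 2.197 kΩ.
Now apply the divider: V_out = 39.6 × 0.3982 = 15.77 V.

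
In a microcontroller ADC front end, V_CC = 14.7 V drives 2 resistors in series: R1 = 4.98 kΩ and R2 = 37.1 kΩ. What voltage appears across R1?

V ≈ 1.74 V

Series total: ΣR = 4.98 + 37.1 = 42.08 kΩ.
V = V_CC · R/ΣR = 14.7 × 0.1183 = 1.740 V.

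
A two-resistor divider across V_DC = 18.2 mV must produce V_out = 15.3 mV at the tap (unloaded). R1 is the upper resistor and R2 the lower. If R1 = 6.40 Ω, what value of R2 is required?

R2 ≈ 33.8 Ω

V_out/V_DC = R2/(R1+R2) = 0.8407.
Rearranging, R2 = R1·k/(1−k) = 6.40 × 5.276 = 33.77 Ω.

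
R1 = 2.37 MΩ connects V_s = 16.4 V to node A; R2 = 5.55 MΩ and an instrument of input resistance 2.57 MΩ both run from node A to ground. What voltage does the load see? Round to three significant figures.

V_out ≈ 6.98 V

First combine the lower leg with the load: R2 ‖ R_L = 1.757 MΩ.
Now apply the divider: V_out = 16.4 × 0.4257 = 6.981 V.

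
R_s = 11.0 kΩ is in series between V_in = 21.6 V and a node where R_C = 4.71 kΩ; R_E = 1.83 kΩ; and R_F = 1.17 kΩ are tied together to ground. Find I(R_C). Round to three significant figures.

Equivalent of the parallel group: R_p = 0.6198 kΩ.
V_A by voltage divider: V_A = 21.6 × 0.6198/(11.0 + 0.6198) = 1.152 V.
I(R_C) = V_A / R_C = 1.152/4.71 = 0.2446 mA.

I ≈ 0.245 mA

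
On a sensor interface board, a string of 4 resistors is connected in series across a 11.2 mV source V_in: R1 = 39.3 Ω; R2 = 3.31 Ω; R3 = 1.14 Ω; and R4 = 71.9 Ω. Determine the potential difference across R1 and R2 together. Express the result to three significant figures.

ΣR = 39.3 + 3.31 + 1.14 + 71.9 = 115.7 Ω.
R_{R1..R2} = 39.3 + 3.31 = 42.61 Ω.
Voltage divider: V = V_in · (42.61 / 115.7) = 11.2 × 0.3684 = 4.127 mV.

V ≈ 4.13 mV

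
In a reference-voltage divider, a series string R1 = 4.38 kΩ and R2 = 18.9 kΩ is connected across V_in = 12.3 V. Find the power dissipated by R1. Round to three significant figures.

P ≈ 1.22 mW

ΣR = 23.28 kΩ → I = 12.3/23.28 = 0.5284 mA.
P = I²R = 0.2792 × 4.38 = 1.223 mW.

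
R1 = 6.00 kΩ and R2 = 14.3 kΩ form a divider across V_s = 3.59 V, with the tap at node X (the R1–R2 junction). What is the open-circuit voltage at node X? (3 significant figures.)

V_th ≈ 2.53 V

With X open, the divider is unloaded: V_th = 3.59 × 14.3/20.30 = 2.529 V.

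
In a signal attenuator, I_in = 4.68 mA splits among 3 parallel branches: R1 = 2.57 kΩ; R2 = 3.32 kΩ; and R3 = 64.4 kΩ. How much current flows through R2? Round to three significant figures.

I ≈ 2.00 mA

Total conductance ΣG = 1/2.57 + 1/3.32 + 1/64.4 = 0.7058 (units of 1/kΩ).
By the current-divider rule, I = I_in · G_k/ΣG = 4.68 × 0.4267 = 1.997 mA.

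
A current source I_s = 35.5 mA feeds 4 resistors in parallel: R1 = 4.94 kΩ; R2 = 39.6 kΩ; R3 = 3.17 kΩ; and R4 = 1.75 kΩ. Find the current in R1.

I ≈ 6.45 mA

Total conductance ΣG = 1/4.94 + 1/39.6 + 1/3.17 + 1/1.75 = 1.115 (units of 1/kΩ).
Current divider: I(R1) = I_s · G_k/ΣG = 35.5 × (0.2024/1.115) = 35.5 × 0.1816 = 6.448 mA.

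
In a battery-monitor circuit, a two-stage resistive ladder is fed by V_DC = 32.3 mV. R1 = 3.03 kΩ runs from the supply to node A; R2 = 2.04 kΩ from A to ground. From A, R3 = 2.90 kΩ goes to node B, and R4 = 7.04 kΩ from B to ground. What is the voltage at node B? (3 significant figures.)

Node A sees R2 in parallel with the series input of stage 2, R3 + R4 = 9.940 kΩ.
R2 ‖ (R3+R4) = 1.693 kΩ.
First divider: V_A = V_DC · 1.693/(3.03 + 1.693) = 11.58 mV.
Then the unloaded second divider: V_B = V_A × R4/(R3+R4) = 11.58 × 0.7082 = 8.199 mV.

V_B ≈ 8.20 mV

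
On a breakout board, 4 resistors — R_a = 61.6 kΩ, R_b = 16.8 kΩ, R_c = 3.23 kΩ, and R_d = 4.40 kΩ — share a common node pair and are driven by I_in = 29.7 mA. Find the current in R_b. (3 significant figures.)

I ≈ 2.89 mA

Conductances: ΣG = 1/61.6 + 1/16.8 + 1/3.23 + 1/4.40 = 0.6126 (1/kΩ).
Current divider: I(R_b) = I_in · G_k/ΣG = 29.7 × (0.05952/0.6126) = 29.7 × 0.09716 = 2.886 mA.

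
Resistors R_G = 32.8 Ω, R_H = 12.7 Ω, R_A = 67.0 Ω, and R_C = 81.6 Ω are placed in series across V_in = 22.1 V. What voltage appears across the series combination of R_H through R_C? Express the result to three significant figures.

V ≈ 18.4 V

Total series resistance ΣR = 32.8 + 12.7 + 67.0 + 81.6 = 194.1 Ω.
R_{R_H..R_C} = 12.7 + 67.0 + 81.6 = 161.3 Ω.
Voltage divider: V = V_in · (161.3 / 194.1) = 22.1 × 0.8310 = 18.37 V.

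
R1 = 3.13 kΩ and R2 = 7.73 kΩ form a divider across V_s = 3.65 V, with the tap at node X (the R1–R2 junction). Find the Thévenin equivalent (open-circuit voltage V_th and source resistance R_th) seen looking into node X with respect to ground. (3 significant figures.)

V_th ≈ 2.60 V, R_th ≈ 2.23 kΩ

V_th is the unloaded tap voltage: V_s · R2/(R1+R2) = 3.65 × 0.7118 = 2.598 V.
With V_s suppressed (replaced by a short), R_th = R1 ‖ R2 = (3.130 × 7.73)/(3.130 + 7.73) = 2.228 kΩ.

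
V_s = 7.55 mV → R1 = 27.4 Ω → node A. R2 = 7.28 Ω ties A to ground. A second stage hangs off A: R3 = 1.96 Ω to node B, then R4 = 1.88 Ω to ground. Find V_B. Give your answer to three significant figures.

V_B ≈ 0.311 mV

The second stage (R3 + R4 = 3.840 Ω) loads node A in parallel with R2.
Effective lower resistance at A: R2 ‖ 3.840 = 2.514 Ω.
First divider: V_A = V_s · 2.514/(27.4 + 2.514) = 0.6345 mV.
Stage 2 is unloaded, so V_B = V_A · R4/(R3+R4) = 0.6345 × 1.88/3.840 = 0.3106 mV.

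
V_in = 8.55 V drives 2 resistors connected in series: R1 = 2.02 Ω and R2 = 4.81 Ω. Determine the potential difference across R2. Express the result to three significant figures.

Series total: ΣR = 2.02 + 4.81 = 6.830 Ω.
Voltage divider: V = V_in · (4.810 / 6.830) = 8.55 × 0.7042 = 6.021 V.

V ≈ 6.02 V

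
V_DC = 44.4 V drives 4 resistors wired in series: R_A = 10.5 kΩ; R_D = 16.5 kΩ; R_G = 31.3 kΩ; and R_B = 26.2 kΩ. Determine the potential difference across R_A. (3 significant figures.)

ΣR = 10.5 + 16.5 + 31.3 + 26.2 = 84.50 kΩ.
By the voltage-divider rule, V = 44.4 × 10.50/84.50 = 5.517 V.

V ≈ 5.52 V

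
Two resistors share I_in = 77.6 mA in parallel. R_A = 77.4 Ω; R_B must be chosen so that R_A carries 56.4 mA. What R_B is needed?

The fraction through R_A equals R_B/(R_A+R_B).
56.4/77.6 = R_B/(R_A + R_B) → R_B = R_A · (0.7268)/(1 − 0.7268) = 77.4 × 2.660 = 205.9 Ω.

R_B ≈ 206 Ω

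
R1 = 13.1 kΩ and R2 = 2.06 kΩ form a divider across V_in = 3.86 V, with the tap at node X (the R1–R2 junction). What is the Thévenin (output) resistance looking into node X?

R_th ≈ 1.78 kΩ

Zeroing V_in shorts the top of R1 to ground, so R_th = R1 ‖ R2 = 1.780 kΩ.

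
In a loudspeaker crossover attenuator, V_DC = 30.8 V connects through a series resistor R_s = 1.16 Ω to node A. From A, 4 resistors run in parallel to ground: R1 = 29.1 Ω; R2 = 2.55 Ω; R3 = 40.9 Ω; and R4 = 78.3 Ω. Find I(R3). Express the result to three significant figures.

Combine the parallel branches: R_p = (1/29.1 + 1/2.55 + 1/40.9 + 1/78.3)⁻¹ = 2.156 Ω.
V_A by voltage divider: V_A = 30.8 × 2.156/(1.16 + 2.156) = 20.03 V.
Branch current I = V_A/R3 = 20.03/40.9 = 0.4897 A.

I ≈ 0.490 A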